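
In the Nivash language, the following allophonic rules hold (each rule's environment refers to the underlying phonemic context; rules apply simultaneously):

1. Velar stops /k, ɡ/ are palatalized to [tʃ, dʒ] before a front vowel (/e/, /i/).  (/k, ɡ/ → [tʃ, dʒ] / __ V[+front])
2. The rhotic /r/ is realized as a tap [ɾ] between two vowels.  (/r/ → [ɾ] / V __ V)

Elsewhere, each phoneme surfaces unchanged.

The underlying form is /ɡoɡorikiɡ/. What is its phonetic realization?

/ɡ/ (word-initial) is in the target of rule 1 but the environment (before a front vowel) is not met → [ɡ].
/ɡ/ — between /o/ and /o/; rule 1 does not apply here → [ɡ].
/r/ (between /o/ and /i/): between two vowels, so rule 2 applies → [ɾ].
/k/ meets the environment for rule 1 (before a front vowel) → [tʃ].
/ɡ/ (word-final): rule 1 targets it, but not before a front vowel → unchanged [ɡ].

[ɡoɡoɾitʃiɡ]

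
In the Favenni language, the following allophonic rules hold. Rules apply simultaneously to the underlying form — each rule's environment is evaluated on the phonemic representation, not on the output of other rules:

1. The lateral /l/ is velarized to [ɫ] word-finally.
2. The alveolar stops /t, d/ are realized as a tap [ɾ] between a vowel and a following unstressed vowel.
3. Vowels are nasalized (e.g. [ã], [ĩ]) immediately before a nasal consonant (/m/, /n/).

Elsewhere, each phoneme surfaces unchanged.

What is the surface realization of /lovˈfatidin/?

[lovˈfaɾiɾĩn]

/l/ (word-initial) is in the target of rule 1 but the environment (word-finally) is not met → [l].
/o/ (between /l/ and /v/): rule 3 targets it, but not before a nasal consonant → unchanged [o].
/v/ stays [v].
/f/ — not in any rule's target class → [f].
/a/ (between /f/ and /t/): rule 3 targets it, but not before a nasal consonant → unchanged [a].
/t/ (between /a/ and /i/): between a vowel and a following unstressed vowel, so rule 2 applies → [ɾ].
/i/ (between /t/ and /d/) is in the target of rule 3 but the environment (before a nasal consonant) is not met → [i].
Rule 2 applies to /d/ (between /i/ and /i/: between a vowel and a following unstressed vowel) → [ɾ].
/i/ (between /d/ and /n/) occurs before a nasal consonant → [ĩ] by rule 3.
/n/ (word-final): no rule targets it → [n].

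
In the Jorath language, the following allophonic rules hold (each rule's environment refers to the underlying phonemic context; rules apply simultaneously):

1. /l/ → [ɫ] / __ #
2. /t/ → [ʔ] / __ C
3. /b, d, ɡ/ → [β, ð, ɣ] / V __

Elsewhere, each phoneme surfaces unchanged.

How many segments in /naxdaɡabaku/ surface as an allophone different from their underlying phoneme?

2

Segments that undergo a rule: /ɡ/ → [ɣ] (rule 3); /b/ → [β] (rule 3).
All other segments surface unchanged.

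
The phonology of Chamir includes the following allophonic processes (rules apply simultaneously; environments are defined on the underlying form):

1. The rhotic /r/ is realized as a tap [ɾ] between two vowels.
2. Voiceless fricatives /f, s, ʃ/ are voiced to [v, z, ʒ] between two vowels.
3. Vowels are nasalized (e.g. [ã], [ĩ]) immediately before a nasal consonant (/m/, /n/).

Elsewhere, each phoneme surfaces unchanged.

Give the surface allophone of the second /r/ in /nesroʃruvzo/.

/r/ (between /ʃ/ and /u/) fails the environment for rule 1, so it stays [r].

[r]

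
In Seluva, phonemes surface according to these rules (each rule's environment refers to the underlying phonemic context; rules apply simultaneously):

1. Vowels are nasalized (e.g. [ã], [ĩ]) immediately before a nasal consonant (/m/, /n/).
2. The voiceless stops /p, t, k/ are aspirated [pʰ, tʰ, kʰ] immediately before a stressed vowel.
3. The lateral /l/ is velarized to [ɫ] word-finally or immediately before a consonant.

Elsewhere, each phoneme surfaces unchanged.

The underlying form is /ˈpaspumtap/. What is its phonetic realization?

[ˈpʰaspũmtap]

/p/ meets the environment for rule 2 (immediately before a stressed vowel) → [pʰ].
/a/ (between /p/ and /s/) fails the environment for rule 1, so it stays [a].
/p/ (between /s/ and /u/) fails the environment for rule 2, so it stays [p].
/u/ (between /p/ and /m/) occurs before a nasal consonant → [ũ] by rule 1.
/t/ (between /m/ and /a/) fails the environment for rule 2, so it stays [t].
/a/ (between /t/ and /p/) is in the target of rule 1 but the environment (before a nasal consonant) is not met → [a].
/p/ (word-final): rule 2 targets it, but not immediately before a stressed vowel → unchanged [p].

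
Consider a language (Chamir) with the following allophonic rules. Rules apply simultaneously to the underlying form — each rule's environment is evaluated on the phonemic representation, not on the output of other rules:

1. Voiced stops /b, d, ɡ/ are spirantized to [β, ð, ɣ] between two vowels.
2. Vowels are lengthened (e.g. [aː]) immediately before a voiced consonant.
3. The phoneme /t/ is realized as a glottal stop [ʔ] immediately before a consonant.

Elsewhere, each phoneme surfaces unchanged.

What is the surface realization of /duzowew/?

/d/ (word-initial): rule 1 targets it, but not between two vowels → unchanged [d].
/u/ meets the environment for rule 2 (before a voiced consonant) → [uː].
/z/ (between /u/ and /o/) is unaffected → [z].
/o/ (between /z/ and /w/): before a voiced consonant, so rule 2 applies → [oː].
/w/ (between /o/ and /e/): no rule targets it → [w].
/e/ meets the environment for rule 2 (before a voiced consonant) → [eː].
/w/ (word-final) is unaffected → [w].

[duːzoːweːw]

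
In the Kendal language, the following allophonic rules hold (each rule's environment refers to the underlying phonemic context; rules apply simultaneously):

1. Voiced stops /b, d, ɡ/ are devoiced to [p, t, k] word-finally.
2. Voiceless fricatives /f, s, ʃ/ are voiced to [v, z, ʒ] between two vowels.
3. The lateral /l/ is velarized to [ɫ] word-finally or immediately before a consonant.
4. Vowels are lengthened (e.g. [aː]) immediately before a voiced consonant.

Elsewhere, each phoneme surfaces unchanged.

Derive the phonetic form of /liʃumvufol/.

/l/ (word-initial) is in the target of rule 3 but the environment (word-finally or immediately before a consonant) is not met → [l].
/i/ (between /l/ and /ʃ/) is in the target of rule 4 but the environment (before a voiced consonant) is not met → [i].
/ʃ/ meets the environment for rule 2 (between two vowels) → [ʒ].
/u/ — between /ʃ/ and /m/, before a voiced consonant — surfaces as [uː] (rule 4).
/u/ (between /v/ and /f/): rule 4 targets it, but not before a voiced consonant → unchanged [u].
/f/ (between /u/ and /o/): between two vowels, so rule 2 applies → [v].
/o/ (between /f/ and /l/): before a voiced consonant, so rule 4 applies → [oː].
/l/ — word-final, word-finally or immediately before a consonant — surfaces as [ɫ] (rule 3).

[liʒuːmvuvoːɫ]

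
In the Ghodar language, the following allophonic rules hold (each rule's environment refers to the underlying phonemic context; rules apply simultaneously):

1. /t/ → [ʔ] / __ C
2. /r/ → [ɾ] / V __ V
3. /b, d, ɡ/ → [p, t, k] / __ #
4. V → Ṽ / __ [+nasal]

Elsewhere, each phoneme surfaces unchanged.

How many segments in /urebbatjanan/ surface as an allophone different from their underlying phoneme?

4

Segments that undergo a rule: /r/ → [ɾ] (rule 2); /t/ → [ʔ] (rule 1); /a/ → [ã] (rule 4); /a/ → [ã] (rule 4).
All other segments surface unchanged.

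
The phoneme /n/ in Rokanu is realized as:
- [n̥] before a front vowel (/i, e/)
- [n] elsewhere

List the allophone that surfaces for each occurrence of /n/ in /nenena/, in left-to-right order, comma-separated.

Occurrence 1 (position 1): before a front vowel (/i, e/) → [n̥].
Occurrence 2 (position 3): before a front vowel (/i, e/) → [n̥].
Occurrence 3 (position 5): no conditioning environment matches → elsewhere allophone [n].

[n̥], [n̥], [n]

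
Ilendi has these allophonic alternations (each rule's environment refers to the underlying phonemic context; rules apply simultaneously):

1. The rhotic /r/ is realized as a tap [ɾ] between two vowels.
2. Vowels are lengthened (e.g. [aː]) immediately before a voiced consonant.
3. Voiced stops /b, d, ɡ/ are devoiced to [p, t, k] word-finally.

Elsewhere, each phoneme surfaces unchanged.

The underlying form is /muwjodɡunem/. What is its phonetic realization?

[muːwjoːdɡuːneːm]

/m/ (word-initial): no rule targets it → [m].
Rule 2 applies to /u/ (between /m/ and /w/: before a voiced consonant) → [uː].
/w/ (between /u/ and /j/): no rule targets it → [w].
/j/ (between /w/ and /o/) is unaffected → [j].
/o/ (between /j/ and /d/): before a voiced consonant, so rule 2 applies → [oː].
/d/ (between /o/ and /ɡ/) fails the environment for rule 3, so it stays [d].
/ɡ/ (between /d/ and /u/): rule 3 targets it, but not word-finally → unchanged [ɡ].
Rule 2 applies to /u/ (between /ɡ/ and /n/: before a voiced consonant) → [uː].
/n/ — not in any rule's target class → [n].
/e/ meets the environment for rule 2 (before a voiced consonant) → [eː].
/m/ stays [m].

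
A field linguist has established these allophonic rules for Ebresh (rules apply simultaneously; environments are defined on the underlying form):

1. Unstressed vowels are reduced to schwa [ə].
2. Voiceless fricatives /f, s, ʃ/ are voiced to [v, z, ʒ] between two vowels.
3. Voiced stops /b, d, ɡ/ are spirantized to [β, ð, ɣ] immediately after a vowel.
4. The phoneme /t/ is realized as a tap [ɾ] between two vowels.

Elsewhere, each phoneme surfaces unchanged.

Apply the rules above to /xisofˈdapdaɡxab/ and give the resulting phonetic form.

/i/ meets the environment for rule 1 (in an unstressed syllable) → [ə].
/s/ — between /i/ and /o/, between two vowels — surfaces as [z] (rule 2).
/o/ meets the environment for rule 1 (in an unstressed syllable) → [ə].
/f/ (between /o/ and /d/) fails the environment for rule 2, so it stays [f].
/d/ (between /f/ and /a/) fails the environment for rule 3, so it stays [d].
/a/ (between /d/ and /p/) is in the target of rule 1 but the environment (in an unstressed syllable) is not met → [a].
/d/ (between /p/ and /a/) fails the environment for rule 3, so it stays [d].
Rule 1 applies to /a/ (between /d/ and /ɡ/: in an unstressed syllable) → [ə].
/ɡ/ (between /a/ and /x/): immediately after a vowel, so rule 3 applies → [ɣ].
/a/ (between /x/ and /b/) occurs in an unstressed syllable → [ə] by rule 1.
/b/ meets the environment for rule 3 (immediately after a vowel) → [β].

[xəzəfˈdapdəɣxəβ]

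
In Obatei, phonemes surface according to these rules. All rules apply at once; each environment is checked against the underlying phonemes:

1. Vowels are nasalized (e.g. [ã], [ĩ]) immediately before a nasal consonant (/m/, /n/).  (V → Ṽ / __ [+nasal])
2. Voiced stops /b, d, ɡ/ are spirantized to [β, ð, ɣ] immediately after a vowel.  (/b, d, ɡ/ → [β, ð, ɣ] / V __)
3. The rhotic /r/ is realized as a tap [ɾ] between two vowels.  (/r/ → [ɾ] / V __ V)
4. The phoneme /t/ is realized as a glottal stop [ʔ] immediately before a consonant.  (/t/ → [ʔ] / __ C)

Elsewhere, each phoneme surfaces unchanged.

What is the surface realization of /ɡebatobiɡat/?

[ɡeβatoβiɣat]

/ɡ/ (word-initial) fails the environment for rule 2, so it stays [ɡ].
/e/ (between /ɡ/ and /b/) is in the target of rule 1 but the environment (before a nasal consonant) is not met → [e].
/b/ (between /e/ and /a/) occurs immediately after a vowel → [β] by rule 2.
/a/ (between /b/ and /t/): rule 1 targets it, but not before a nasal consonant → unchanged [a].
/t/ (between /a/ and /o/) fails the environment for rule 4, so it stays [t].
/o/ (between /t/ and /b/) is in the target of rule 1 but the environment (before a nasal consonant) is not met → [o].
/b/ — between /o/ and /i/, immediately after a vowel — surfaces as [β] (rule 2).
/i/ (between /b/ and /ɡ/): rule 1 targets it, but not before a nasal consonant → unchanged [i].
/ɡ/ (between /i/ and /a/) occurs immediately after a vowel → [ɣ] by rule 2.
/a/ (between /ɡ/ and /t/) fails the environment for rule 1, so it stays [a].
/t/ (word-final): rule 4 targets it, but not immediately before a consonant → unchanged [t].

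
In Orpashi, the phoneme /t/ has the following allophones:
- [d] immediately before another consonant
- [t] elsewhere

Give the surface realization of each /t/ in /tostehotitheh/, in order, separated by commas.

Occurrence 1 (position 1): no conditioning environment matches → elsewhere allophone [t].
Occurrence 2 (position 4): no conditioning environment matches → elsewhere allophone [t].
Occurrence 3 (position 8): no conditioning environment matches → elsewhere allophone [t].
Occurrence 4 (position 10): immediately before another consonant → [d].

[t], [t], [t], [d]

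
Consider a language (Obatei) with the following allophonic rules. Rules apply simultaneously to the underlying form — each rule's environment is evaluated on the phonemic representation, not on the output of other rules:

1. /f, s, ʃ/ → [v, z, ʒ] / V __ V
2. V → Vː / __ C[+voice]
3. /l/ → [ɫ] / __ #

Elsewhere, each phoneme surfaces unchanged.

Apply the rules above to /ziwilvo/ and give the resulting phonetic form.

[ziːwiːlvo]

/z/ stays [z].
/i/ (between /z/ and /w/): before a voiced consonant, so rule 2 applies → [iː].
/w/ (between /i/ and /i/) is unaffected → [w].
Rule 2 applies to /i/ (between /w/ and /l/: before a voiced consonant) → [iː].
/l/ (between /i/ and /v/) is in the target of rule 3 but the environment (word-finally) is not met → [l].
/v/ (between /l/ and /o/): no rule targets it → [v].
/o/ — word-final; rule 2 does not apply here → [o].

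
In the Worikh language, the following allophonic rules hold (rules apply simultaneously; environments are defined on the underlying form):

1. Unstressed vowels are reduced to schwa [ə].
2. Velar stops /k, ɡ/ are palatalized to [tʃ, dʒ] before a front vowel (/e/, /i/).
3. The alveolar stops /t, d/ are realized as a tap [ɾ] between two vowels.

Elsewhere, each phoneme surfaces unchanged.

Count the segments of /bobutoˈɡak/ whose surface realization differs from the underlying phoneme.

4

Segments that undergo a rule: /o/ → [ə] (rule 1); /u/ → [ə] (rule 1); /t/ → [ɾ] (rule 3); /o/ → [ə] (rule 1).
All other segments surface unchanged.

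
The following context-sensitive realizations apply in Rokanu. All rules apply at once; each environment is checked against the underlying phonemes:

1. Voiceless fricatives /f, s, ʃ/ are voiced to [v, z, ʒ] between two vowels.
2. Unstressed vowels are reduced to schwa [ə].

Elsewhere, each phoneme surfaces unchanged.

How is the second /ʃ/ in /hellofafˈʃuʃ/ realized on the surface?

[ʃ]

/ʃ/ (word-final) is in the target of rule 1 but the environment (between two vowels) is not met → [ʃ].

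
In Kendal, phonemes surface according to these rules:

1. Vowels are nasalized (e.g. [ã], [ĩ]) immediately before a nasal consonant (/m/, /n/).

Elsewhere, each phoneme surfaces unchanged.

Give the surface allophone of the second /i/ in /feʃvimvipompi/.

[i]

/i/ (between /v/ and /p/) is in the target of rule 1 but the environment (before a nasal consonant) is not met → [i].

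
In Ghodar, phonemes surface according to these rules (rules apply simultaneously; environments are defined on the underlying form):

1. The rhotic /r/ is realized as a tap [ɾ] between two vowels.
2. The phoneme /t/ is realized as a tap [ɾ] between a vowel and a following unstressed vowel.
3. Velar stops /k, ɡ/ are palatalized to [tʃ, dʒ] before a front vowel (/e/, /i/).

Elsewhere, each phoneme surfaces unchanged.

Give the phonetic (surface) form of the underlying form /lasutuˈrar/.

/l/ — not in any rule's target class → [l].
/a/ — not in any rule's target class → [a].
/s/ stays [s].
/u/ stays [u].
/t/ (between /u/ and /u/) occurs between a vowel and a following unstressed vowel → [ɾ] by rule 2.
/u/ (between /t/ and /r/) is unaffected → [u].
Rule 1 applies to /r/ (between /u/ and /a/: between two vowels) → [ɾ].
/a/ stays [a].
/r/ (word-final): rule 1 targets it, but not between two vowels → unchanged [r].

[lasuɾuˈɾar]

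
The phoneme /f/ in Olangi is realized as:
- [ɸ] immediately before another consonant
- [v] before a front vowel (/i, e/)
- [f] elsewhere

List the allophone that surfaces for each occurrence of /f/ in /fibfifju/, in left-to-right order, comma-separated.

[v], [v], [ɸ]

Occurrence 1 (position 1): before a front vowel (/i, e/) → [v].
Occurrence 2 (position 4): before a front vowel (/i, e/) → [v].
Occurrence 3 (position 6): immediately before another consonant → [ɸ].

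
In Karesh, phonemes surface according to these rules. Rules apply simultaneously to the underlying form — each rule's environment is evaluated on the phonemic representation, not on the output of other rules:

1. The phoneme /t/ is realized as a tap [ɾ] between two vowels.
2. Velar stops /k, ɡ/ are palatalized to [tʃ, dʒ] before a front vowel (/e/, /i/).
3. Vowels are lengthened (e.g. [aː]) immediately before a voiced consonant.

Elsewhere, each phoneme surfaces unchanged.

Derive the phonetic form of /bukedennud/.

/b/ (word-initial) is unaffected → [b].
/u/ (between /b/ and /k/) fails the environment for rule 3, so it stays [u].
/k/ (between /u/ and /e/) occurs before a front vowel → [tʃ] by rule 2.
/e/ (between /k/ and /d/): before a voiced consonant, so rule 3 applies → [eː].
/d/ stays [d].
Rule 3 applies to /e/ (between /d/ and /n/: before a voiced consonant) → [eː].
/n/ — not in any rule's target class → [n].
/n/ (between /n/ and /u/) is unaffected → [n].
Rule 3 applies to /u/ (between /n/ and /d/: before a voiced consonant) → [uː].
/d/ (word-final) is unaffected → [d].

[butʃeːdeːnnuːd]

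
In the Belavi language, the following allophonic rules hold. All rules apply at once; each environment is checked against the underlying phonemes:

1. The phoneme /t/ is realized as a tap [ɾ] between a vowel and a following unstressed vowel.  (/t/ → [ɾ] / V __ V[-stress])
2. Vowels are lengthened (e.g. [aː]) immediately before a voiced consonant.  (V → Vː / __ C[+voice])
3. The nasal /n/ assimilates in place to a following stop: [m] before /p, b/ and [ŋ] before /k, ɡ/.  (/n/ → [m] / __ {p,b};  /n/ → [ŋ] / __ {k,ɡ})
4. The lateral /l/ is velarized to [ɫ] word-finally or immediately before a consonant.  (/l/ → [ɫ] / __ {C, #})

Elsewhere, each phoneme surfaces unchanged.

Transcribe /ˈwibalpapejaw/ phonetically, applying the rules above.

/w/ stays [w].
/i/ (between /w/ and /b/) occurs before a voiced consonant → [iː] by rule 2.
/b/ (between /i/ and /a/) is unaffected → [b].
/a/ meets the environment for rule 2 (before a voiced consonant) → [aː].
/l/ — between /a/ and /p/, word-finally or immediately before a consonant — surfaces as [ɫ] (rule 4).
/p/ — not in any rule's target class → [p].
/a/ (between /p/ and /p/) is in the target of rule 2 but the environment (before a voiced consonant) is not met → [a].
/p/ — not in any rule's target class → [p].
Rule 2 applies to /e/ (between /p/ and /j/: before a voiced consonant) → [eː].
/j/ (between /e/ and /a/): no rule targets it → [j].
/a/ meets the environment for rule 2 (before a voiced consonant) → [aː].
/w/ — not in any rule's target class → [w].

[ˈwiːbaːɫpapeːjaːw]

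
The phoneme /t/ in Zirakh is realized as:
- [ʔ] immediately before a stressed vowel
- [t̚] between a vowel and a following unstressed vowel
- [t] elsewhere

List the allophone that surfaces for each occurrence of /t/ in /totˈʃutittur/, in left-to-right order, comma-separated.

[t], [t], [t̚], [t], [t]

Occurrence 1 (position 1): no conditioning environment matches → elsewhere allophone [t].
Occurrence 2 (position 3): no conditioning environment matches → elsewhere allophone [t].
Occurrence 3 (position 6): between a vowel and a following unstressed vowel → [t̚].
Occurrence 4 (position 8): no conditioning environment matches → elsewhere allophone [t].
Occurrence 5 (position 9): no conditioning environment matches → elsewhere allophone [t].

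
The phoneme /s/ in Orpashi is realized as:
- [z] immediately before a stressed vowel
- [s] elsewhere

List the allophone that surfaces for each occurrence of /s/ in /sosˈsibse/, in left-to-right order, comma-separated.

[s], [s], [z], [s]

Occurrence 1 (position 1): no conditioning environment matches → elsewhere allophone [s].
Occurrence 2 (position 3): no conditioning environment matches → elsewhere allophone [s].
Occurrence 3 (position 4): immediately before a stressed vowel → [z].
Occurrence 4 (position 7): no conditioning environment matches → elsewhere allophone [s].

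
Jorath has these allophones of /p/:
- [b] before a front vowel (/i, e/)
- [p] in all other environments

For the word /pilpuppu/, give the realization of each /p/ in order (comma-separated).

Occurrence 1 (position 1): before a front vowel (/i, e/) → [b].
Occurrence 2 (position 4): no conditioning environment matches → elsewhere allophone [p].
Occurrence 3 (position 6): no conditioning environment matches → elsewhere allophone [p].
Occurrence 4 (position 7): no conditioning environment matches → elsewhere allophone [p].

[b], [p], [p], [p]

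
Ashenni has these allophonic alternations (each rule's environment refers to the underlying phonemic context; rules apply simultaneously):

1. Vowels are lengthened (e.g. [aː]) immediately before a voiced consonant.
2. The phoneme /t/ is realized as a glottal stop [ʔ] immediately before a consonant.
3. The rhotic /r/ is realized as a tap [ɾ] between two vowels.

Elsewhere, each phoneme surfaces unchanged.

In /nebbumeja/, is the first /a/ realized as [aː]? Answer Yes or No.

/a/ (word-final) fails the environment for rule 1, so it stays [a].
The actual realization is [a], not [aː].

No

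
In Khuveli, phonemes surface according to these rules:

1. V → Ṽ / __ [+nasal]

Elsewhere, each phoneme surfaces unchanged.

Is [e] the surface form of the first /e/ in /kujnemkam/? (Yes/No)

/e/ — between /n/ and /m/, before a nasal consonant — surfaces as [ẽ] (rule 1).
The actual realization is [ẽ], not [e].

No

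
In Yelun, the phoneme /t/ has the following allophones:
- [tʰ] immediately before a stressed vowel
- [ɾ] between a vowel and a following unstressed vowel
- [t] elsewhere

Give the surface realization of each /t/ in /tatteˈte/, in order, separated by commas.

[t], [t], [t], [tʰ]

Occurrence 1 (position 1): no conditioning environment matches → elsewhere allophone [t].
Occurrence 2 (position 3): no conditioning environment matches → elsewhere allophone [t].
Occurrence 3 (position 4): no conditioning environment matches → elsewhere allophone [t].
Occurrence 4 (position 6): immediately before a stressed vowel → [tʰ].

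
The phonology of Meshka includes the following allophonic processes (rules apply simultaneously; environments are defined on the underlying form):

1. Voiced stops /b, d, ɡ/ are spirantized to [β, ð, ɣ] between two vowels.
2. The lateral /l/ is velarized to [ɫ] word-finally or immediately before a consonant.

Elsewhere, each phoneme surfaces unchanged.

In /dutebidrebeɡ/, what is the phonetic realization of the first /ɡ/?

/ɡ/ (word-final) is in the target of rule 1 but the environment (between two vowels) is not met → [ɡ].

[ɡ]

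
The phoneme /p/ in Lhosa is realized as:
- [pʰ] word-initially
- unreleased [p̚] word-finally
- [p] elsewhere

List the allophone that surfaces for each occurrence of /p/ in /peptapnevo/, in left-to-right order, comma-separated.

[pʰ], [p], [p]

Occurrence 1 (position 1): word-initially → [pʰ].
Occurrence 2 (position 3): no conditioning environment matches → elsewhere allophone [p].
Occurrence 3 (position 6): no conditioning environment matches → elsewhere allophone [p].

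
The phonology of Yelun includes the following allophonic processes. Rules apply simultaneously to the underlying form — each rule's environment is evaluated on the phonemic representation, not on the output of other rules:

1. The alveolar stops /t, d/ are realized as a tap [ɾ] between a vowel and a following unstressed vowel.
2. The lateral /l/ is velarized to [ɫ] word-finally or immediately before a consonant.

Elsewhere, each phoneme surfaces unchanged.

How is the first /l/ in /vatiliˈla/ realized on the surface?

/l/ (between /i/ and /i/) fails the environment for rule 2, so it stays [l].

[l]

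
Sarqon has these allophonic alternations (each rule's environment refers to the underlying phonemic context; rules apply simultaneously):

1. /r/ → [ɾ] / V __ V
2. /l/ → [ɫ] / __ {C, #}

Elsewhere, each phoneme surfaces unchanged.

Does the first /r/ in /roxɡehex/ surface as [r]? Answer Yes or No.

Yes

/r/ (word-initial) fails the environment for rule 1, so it stays [r].
The actual realization is [r], which matches [r].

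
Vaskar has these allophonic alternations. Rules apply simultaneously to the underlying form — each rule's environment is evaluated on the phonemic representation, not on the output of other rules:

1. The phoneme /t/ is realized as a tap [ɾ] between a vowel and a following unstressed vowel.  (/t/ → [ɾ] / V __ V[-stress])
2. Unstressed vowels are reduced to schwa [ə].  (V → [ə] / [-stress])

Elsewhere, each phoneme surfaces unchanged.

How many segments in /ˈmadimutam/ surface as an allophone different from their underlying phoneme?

Segments that undergo a rule: /i/ → [ə] (rule 2); /u/ → [ə] (rule 2); /t/ → [ɾ] (rule 1); /a/ → [ə] (rule 2).
All other segments surface unchanged.

4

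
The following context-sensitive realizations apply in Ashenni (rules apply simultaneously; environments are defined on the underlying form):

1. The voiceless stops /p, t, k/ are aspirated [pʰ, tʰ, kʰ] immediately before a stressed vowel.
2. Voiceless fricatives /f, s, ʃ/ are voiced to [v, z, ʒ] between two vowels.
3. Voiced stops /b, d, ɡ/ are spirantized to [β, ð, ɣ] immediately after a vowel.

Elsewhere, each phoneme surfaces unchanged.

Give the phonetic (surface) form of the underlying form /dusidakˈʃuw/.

[duziðakˈʃuw]

/d/ — word-initial; rule 3 does not apply here → [d].
/u/ (between /d/ and /s/): no rule targets it → [u].
/s/ — between /u/ and /i/, between two vowels — surfaces as [z] (rule 2).
/i/ (between /s/ and /d/): no rule targets it → [i].
Rule 3 applies to /d/ (between /i/ and /a/: immediately after a vowel) → [ð].
/a/ (between /d/ and /k/) is unaffected → [a].
/k/ (between /a/ and /ʃ/): rule 1 targets it, but not immediately before a stressed vowel → unchanged [k].
/ʃ/ (between /k/ and /u/): rule 2 targets it, but not between two vowels → unchanged [ʃ].
/u/ (between /ʃ/ and /w/) is unaffected → [u].
/w/ stays [w].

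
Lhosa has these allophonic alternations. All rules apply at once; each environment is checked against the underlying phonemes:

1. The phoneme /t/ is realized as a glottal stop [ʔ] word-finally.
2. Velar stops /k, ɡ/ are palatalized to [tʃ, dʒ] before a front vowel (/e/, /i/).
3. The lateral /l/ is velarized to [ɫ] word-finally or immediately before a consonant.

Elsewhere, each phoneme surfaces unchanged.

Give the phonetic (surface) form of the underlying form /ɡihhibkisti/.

/ɡ/ meets the environment for rule 2 (before a front vowel) → [dʒ].
/i/ (between /ɡ/ and /h/) is unaffected → [i].
/h/ (between /i/ and /h/) is unaffected → [h].
/h/ (between /h/ and /i/): no rule targets it → [h].
/i/ stays [i].
/b/ (between /i/ and /k/) is unaffected → [b].
Rule 2 applies to /k/ (between /b/ and /i/: before a front vowel) → [tʃ].
/i/ — not in any rule's target class → [i].
/s/ stays [s].
/t/ — between /s/ and /i/; rule 1 does not apply here → [t].
/i/ (word-final) is unaffected → [i].

[dʒihhibtʃisti]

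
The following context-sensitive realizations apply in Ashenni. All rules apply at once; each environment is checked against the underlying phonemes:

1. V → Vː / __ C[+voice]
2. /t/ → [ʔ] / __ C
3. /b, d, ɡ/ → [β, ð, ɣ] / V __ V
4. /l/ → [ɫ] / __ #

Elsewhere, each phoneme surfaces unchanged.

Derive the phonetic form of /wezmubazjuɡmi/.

[weːzmuːβaːzjuːɡmi]

/w/ (word-initial) is unaffected → [w].
/e/ (between /w/ and /z/): before a voiced consonant, so rule 1 applies → [eː].
/z/ stays [z].
/m/ (between /z/ and /u/) is unaffected → [m].
/u/ (between /m/ and /b/) occurs before a voiced consonant → [uː] by rule 1.
Rule 3 applies to /b/ (between /u/ and /a/: between two vowels) → [β].
/a/ (between /b/ and /z/) occurs before a voiced consonant → [aː] by rule 1.
/z/ (between /a/ and /j/) is unaffected → [z].
/j/ stays [j].
/u/ (between /j/ and /ɡ/) occurs before a voiced consonant → [uː] by rule 1.
/ɡ/ — between /u/ and /m/; rule 3 does not apply here → [ɡ].
/m/ (between /ɡ/ and /i/): no rule targets it → [m].
/i/ — word-final; rule 1 does not apply here → [i].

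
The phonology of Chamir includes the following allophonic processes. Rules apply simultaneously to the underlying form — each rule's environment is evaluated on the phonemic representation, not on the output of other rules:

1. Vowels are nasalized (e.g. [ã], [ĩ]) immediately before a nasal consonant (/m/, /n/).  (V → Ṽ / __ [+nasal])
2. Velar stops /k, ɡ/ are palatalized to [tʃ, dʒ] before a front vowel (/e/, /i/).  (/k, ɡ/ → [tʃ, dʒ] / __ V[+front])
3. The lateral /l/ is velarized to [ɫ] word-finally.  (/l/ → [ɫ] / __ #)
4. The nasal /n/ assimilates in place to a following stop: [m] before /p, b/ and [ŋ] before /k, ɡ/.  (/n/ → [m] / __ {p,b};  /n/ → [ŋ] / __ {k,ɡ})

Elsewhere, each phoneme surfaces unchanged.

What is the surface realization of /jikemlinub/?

/j/ — not in any rule's target class → [j].
/i/ — between /j/ and /k/; rule 1 does not apply here → [i].
Rule 2 applies to /k/ (between /i/ and /e/: before a front vowel) → [tʃ].
/e/ (between /k/ and /m/) occurs before a nasal consonant → [ẽ] by rule 1.
/m/ (between /e/ and /l/) is unaffected → [m].
/l/ (between /m/ and /i/) fails the environment for rule 3, so it stays [l].
Rule 1 applies to /i/ (between /l/ and /n/: before a nasal consonant) → [ĩ].
/n/ — between /i/ and /u/; rule 4 does not apply here → [n].
/u/ (between /n/ and /b/) fails the environment for rule 1, so it stays [u].
/b/ stays [b].

[jitʃẽmlĩnub]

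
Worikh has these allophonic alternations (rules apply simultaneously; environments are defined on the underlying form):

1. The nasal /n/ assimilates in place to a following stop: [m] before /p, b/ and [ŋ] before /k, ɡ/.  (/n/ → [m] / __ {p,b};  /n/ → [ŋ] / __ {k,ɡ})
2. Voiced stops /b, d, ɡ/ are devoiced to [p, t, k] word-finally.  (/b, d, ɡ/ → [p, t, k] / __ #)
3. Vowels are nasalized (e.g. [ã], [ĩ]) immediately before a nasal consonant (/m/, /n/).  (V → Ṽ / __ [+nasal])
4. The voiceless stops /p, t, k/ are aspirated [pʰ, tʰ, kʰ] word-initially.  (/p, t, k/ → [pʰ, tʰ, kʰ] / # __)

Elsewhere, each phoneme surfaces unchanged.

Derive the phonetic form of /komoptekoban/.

[kʰõmoptekobãn]

/k/ — word-initial, word-initially — surfaces as [kʰ] (rule 4).
/o/ (between /k/ and /m/): before a nasal consonant, so rule 3 applies → [õ].
/m/ — not in any rule's target class → [m].
/o/ — between /m/ and /p/; rule 3 does not apply here → [o].
/p/ (between /o/ and /t/) is in the target of rule 4 but the environment (word-initially) is not met → [p].
/t/ — between /p/ and /e/; rule 4 does not apply here → [t].
/e/ (between /t/ and /k/) fails the environment for rule 3, so it stays [e].
/k/ (between /e/ and /o/): rule 4 targets it, but not word-initially → unchanged [k].
/o/ (between /k/ and /b/) fails the environment for rule 3, so it stays [o].
/b/ (between /o/ and /a/) is in the target of rule 2 but the environment (word-finally) is not met → [b].
/a/ (between /b/ and /n/) occurs before a nasal consonant → [ã] by rule 3.
/n/ (word-final): rule 1 targets it, but not before a labial or velar stop → unchanged [n].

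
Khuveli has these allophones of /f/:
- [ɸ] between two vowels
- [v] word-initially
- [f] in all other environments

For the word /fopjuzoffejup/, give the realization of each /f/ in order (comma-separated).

[v], [f], [f]

Occurrence 1 (position 1): word-initially → [v].
Occurrence 2 (position 8): no conditioning environment matches → elsewhere allophone [f].
Occurrence 3 (position 9): no conditioning environment matches → elsewhere allophone [f].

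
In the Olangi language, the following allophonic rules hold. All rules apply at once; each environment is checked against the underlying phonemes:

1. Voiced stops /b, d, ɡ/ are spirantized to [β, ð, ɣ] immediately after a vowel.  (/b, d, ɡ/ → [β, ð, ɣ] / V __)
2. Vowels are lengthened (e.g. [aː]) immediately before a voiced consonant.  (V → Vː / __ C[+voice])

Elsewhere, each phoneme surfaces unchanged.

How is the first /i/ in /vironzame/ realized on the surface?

[iː]

/i/ (between /v/ and /r/) occurs before a voiced consonant → [iː] by rule 2.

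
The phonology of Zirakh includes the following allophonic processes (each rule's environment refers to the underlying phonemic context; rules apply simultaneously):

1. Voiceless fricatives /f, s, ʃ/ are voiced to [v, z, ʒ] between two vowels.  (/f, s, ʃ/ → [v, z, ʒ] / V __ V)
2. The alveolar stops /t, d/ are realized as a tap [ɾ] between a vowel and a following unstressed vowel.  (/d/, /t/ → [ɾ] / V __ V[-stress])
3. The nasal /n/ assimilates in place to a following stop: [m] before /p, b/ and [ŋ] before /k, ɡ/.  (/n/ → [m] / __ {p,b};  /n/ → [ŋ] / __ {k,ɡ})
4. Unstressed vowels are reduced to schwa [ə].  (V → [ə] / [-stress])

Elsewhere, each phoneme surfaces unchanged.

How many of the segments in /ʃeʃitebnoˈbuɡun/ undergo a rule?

Segments that undergo a rule: /e/ → [ə] (rule 4); /ʃ/ → [ʒ] (rule 1); /i/ → [ə] (rule 4); /t/ → [ɾ] (rule 2); /e/ → [ə] (rule 4); /o/ → [ə] (rule 4); /u/ → [ə] (rule 4).
All other segments surface unchanged.

7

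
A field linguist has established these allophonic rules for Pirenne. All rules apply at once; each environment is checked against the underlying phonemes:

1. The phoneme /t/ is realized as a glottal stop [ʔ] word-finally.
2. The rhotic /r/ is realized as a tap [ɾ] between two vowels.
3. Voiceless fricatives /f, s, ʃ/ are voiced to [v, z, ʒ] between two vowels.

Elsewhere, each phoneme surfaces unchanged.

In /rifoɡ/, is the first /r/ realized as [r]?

Yes

/r/ (word-initial) fails the environment for rule 2, so it stays [r].
The actual realization is [r], which matches [r].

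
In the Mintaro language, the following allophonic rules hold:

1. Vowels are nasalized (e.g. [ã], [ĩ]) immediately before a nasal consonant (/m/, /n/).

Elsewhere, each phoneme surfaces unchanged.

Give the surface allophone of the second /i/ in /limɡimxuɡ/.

/i/ (between /ɡ/ and /m/) occurs before a nasal consonant → [ĩ] by rule 1.

[ĩ]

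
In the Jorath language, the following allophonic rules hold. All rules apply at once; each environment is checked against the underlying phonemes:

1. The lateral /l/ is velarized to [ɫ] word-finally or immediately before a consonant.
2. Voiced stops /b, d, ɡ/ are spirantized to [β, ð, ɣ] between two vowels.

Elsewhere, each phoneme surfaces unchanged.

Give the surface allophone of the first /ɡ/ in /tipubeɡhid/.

/ɡ/ (between /e/ and /h/) is in the target of rule 2 but the environment (between two vowels) is not met → [ɡ].

[ɡ]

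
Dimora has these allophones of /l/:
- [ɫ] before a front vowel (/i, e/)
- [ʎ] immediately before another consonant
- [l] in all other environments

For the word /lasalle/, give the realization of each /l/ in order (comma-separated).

[l], [ʎ], [ɫ]

Occurrence 1 (position 1): no conditioning environment matches → elsewhere allophone [l].
Occurrence 2 (position 5): immediately before another consonant → [ʎ].
Occurrence 3 (position 6): before a front vowel (/i, e/) → [ɫ].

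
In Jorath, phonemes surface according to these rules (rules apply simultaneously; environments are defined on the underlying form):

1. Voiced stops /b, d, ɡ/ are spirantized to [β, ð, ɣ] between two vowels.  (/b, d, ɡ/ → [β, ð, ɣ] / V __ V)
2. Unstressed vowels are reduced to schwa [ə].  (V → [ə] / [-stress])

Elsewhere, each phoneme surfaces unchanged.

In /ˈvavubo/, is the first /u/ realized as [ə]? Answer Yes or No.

Yes

/u/ — between /v/ and /b/, in an unstressed syllable — surfaces as [ə] (rule 2).
The actual realization is [ə], which matches [ə].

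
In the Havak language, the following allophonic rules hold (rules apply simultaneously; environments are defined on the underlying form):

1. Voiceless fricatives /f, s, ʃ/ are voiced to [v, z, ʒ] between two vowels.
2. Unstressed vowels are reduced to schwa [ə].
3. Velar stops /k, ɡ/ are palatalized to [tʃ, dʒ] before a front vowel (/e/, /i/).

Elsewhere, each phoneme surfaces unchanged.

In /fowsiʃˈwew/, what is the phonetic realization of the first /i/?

/i/ — between /s/ and /ʃ/, in an unstressed syllable — surfaces as [ə] (rule 2).

[ə]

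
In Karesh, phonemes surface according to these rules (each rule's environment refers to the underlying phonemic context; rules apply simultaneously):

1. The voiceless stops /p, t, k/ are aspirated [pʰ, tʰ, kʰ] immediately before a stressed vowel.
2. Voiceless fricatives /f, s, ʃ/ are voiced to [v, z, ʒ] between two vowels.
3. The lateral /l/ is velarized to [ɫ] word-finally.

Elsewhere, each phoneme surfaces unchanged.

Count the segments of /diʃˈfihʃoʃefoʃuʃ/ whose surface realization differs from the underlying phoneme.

3

Segments that undergo a rule: /ʃ/ → [ʒ] (rule 2); /f/ → [v] (rule 2); /ʃ/ → [ʒ] (rule 2).
All other segments surface unchanged.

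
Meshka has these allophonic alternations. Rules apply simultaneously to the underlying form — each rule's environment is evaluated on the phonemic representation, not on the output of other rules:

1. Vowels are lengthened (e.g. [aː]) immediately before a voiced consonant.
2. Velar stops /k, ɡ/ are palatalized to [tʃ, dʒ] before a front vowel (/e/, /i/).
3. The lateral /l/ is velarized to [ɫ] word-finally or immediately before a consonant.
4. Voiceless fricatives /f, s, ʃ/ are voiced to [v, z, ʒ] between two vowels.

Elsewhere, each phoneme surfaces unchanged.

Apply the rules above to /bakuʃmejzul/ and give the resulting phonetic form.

/a/ (between /b/ and /k/): rule 1 targets it, but not before a voiced consonant → unchanged [a].
/k/ (between /a/ and /u/): rule 2 targets it, but not before a front vowel → unchanged [k].
/u/ (between /k/ and /ʃ/): rule 1 targets it, but not before a voiced consonant → unchanged [u].
/ʃ/ (between /u/ and /m/) fails the environment for rule 4, so it stays [ʃ].
/e/ (between /m/ and /j/): before a voiced consonant, so rule 1 applies → [eː].
/u/ (between /z/ and /l/): before a voiced consonant, so rule 1 applies → [uː].
Rule 3 applies to /l/ (word-final: word-finally or immediately before a consonant) → [ɫ].

[bakuʃmeːjzuːɫ]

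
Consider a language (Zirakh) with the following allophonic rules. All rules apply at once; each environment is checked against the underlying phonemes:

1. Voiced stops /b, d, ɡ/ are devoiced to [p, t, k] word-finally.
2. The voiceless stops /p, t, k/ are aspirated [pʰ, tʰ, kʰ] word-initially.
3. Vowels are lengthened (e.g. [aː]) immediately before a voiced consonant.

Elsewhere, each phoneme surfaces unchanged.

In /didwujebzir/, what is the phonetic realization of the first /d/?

/d/ — word-initial; rule 1 does not apply here → [d].

[d]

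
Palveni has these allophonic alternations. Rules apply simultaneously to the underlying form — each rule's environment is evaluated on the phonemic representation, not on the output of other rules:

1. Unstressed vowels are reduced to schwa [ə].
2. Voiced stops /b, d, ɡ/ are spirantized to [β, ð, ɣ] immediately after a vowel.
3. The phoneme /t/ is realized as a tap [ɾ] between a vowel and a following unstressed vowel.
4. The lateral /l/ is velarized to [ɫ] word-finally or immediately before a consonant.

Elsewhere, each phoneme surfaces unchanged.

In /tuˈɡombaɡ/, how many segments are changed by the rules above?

Segments that undergo a rule: /u/ → [ə] (rule 1); /ɡ/ → [ɣ] (rule 2); /a/ → [ə] (rule 1); /ɡ/ → [ɣ] (rule 2).
All other segments surface unchanged.

4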